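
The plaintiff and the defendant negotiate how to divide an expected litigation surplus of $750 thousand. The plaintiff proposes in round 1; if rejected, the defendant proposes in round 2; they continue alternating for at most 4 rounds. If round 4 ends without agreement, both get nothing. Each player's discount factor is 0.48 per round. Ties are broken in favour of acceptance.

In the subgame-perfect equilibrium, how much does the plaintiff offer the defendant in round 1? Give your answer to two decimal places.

270.14

Round 4 (the defendant proposes): the plaintiff will accept anything ≥ 0, so the defendant offers 0 and keeps 750.
Round 3 (the plaintiff proposes): the defendant can get 750 next round, worth 0.48 × 750 = 360 now. The plaintiff offers 360 and keeps 750 − 360 = 390.
Round 2 (the defendant proposes): the plaintiff can get 390 next round, worth 0.48 × 390 = 187.2 now; the defendant offers that and keeps 562.8.
Round 1 (the plaintiff proposes): the defendant can get 562.8 next round, worth 0.48 × 562.8 = 270.144 now; the plaintiff offers that and keeps 479.856.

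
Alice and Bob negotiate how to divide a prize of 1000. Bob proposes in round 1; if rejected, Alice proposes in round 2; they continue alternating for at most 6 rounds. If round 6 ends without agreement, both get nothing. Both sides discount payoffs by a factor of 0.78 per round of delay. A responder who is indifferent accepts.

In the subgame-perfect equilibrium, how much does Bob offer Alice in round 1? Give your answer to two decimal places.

Round 6 (Alice proposes): rejection yields 0 for Bob; Alice offers 0 and keeps 1000.
Round 5 (Bob proposes): Alice can get 1000 next round, worth 0.78 × 1000 = 780 now, so Bob offers 780, keeping 220.
Round 4 (Alice proposes): Bob can get 220 next round, worth 0.78 × 220 = 171.6 now; Alice offers that and keeps 828.4.
Round 3 (Bob proposes): Alice can get 828.4 next round, worth 0.78 × 828.4 = 646.152 now, so Bob offers 646.152, keeping 353.848.
Round 2 (Alice proposes): Bob can get 353.848 next round, worth 0.78 × 353.848 = 276.00144 now, so Alice offers 276.00144, keeping 723.99856.
Round 1 (Bob proposes): Alice can get 723.99856 next round, worth 0.78 × 723.99856 = 564.7188768 now, so Bob offers 564.7188768, keeping 435.2811232.

564.72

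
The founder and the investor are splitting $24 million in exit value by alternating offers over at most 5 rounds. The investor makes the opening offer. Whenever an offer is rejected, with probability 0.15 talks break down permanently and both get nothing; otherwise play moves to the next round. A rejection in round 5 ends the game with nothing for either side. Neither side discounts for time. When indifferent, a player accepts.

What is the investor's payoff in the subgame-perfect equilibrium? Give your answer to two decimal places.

18.73

By backward induction:
Round 5 (the investor proposes): rejection yields 0 for the founder; the investor offers 0 and keeps 24.
Round 4 (the founder proposes): rejecting gives the investor an expected 0.85 × 24 = 20.4. The founder offers 20.4 and keeps 24 − 20.4 = 3.6.
Round 3 (the investor proposes): rejecting gives the founder an expected 0.85 × 3.6 = 3.06. The investor offers 3.06 and keeps 24 − 3.06 = 20.94.
Round 2 (the founder proposes): rejecting gives the investor an expected 0.85 × 20.94 = 17.799. The founder offers 17.799 and keeps 24 − 17.799 = 6.201.
Round 1 (the investor proposes): rejecting gives the founder an expected 0.85 × 6.201 = 5.27085. The investor offers 5.27085 and keeps 24 − 5.27085 = 18.72915.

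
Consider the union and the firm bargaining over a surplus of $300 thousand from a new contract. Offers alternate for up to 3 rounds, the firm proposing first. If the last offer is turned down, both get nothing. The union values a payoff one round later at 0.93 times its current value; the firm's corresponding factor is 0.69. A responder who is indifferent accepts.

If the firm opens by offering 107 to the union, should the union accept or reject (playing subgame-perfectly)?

Work out the union's continuation value if the offer is rejected.
Round 3 (the firm proposes): rejection yields 0 for the union; the firm offers 0 and keeps 300.
Round 2 (the union proposes): the firm can get 300 next round, worth 0.69 × 300 = 207 now. The union offers 207 and keeps 300 − 207 = 93.
So by rejecting in round 1, the union gets 93 next round, worth 0.93 × 93 = 86.49 now.
Offer 107 ≥ 86.49, so the union accepts.

Accept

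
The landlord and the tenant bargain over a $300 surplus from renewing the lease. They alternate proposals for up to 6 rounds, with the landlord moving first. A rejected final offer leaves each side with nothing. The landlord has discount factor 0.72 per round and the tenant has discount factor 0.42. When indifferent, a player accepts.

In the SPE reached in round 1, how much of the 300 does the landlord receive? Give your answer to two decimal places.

242.53

By backward induction:
Round 6 (the tenant proposes): the landlord will accept anything ≥ 0, so the tenant offers 0 and keeps 300.
Round 5 (the landlord proposes): the tenant can get 300 next round, worth 0.42 × 300 = 126 now; the landlord offers that and keeps 174.
Round 4 (the tenant proposes): the landlord can get 174 next round, worth 0.72 × 174 = 125.28 now; the tenant offers that and keeps 174.72.
Round 3 (the landlord proposes): the tenant can get 174.72 next round, worth 0.42 × 174.72 = 73.3824 now; the landlord offers that and keeps 226.6176.
Round 2 (the tenant proposes): the landlord can get 226.6176 next round, worth 0.72 × 226.6176 = 163.164672 now; the tenant offers that and keeps 136.835328.
Round 1 (the landlord proposes): the tenant can get 136.835328 next round, worth 0.42 × 136.835328 = 57.47083776 now. The landlord offers 57.47083776 and keeps 300 − 57.47083776 = 242.52916224.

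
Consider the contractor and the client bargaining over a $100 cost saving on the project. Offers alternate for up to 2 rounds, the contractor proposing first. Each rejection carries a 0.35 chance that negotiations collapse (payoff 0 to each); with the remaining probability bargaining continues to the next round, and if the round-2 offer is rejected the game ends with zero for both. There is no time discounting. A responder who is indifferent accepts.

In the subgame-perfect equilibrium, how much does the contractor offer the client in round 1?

By backward induction:
Round 2 (the client proposes): rejection yields 0 for the contractor; the client offers 0 and keeps 100.
Round 1 (the contractor proposes): rejecting gives the client an expected 0.65 × 100 = 65, so the contractor offers 65, keeping 35.

65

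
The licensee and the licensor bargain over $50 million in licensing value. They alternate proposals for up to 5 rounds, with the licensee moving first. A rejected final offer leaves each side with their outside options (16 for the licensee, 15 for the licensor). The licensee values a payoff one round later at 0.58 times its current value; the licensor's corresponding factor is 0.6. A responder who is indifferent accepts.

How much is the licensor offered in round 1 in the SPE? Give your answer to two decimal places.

Round 5 (the licensee proposes): the licensor gets 15 if talks fail, so the licensee offers 15 and keeps 35.
Round 4 (the licensor proposes): the licensee can get 35 next round, worth 0.58 × 35 = 20.3 now. The licensor offers 20.3 and keeps 50 − 20.3 = 29.7.
Round 3 (the licensee proposes): the licensor can get 29.7 next round, worth 0.6 × 29.7 = 17.82 now. The licensee offers 17.82 and keeps 50 − 17.82 = 32.18.
Round 2 (the licensor proposes): the licensee can get 32.18 next round, worth 0.58 × 32.18 = 18.6644 now; the licensor offers that and keeps 31.3356.
Round 1 (the licensee proposes): the licensor can get 31.3356 next round, worth 0.6 × 31.3356 = 18.80136 now; the licensee offers that and keeps 31.19864.

18.80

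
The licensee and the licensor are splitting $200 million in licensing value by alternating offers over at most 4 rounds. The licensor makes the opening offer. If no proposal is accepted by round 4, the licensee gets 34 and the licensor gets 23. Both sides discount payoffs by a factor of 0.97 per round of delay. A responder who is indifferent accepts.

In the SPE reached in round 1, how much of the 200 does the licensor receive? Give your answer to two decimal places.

Round 4 (the licensee proposes): the licensor gets 23 if talks fail, so the licensee offers 23 and keeps 177.
Round 3 (the licensor proposes): the licensee can get 177 next round, worth 0.97 × 177 = 171.69 now. The licensor offers 171.69 and keeps 200 − 171.69 = 28.31.
Round 2 (the licensee proposes): the licensor can get 28.31 next round, worth 0.97 × 28.31 = 27.4607 now, so the licensee offers 27.4607, keeping 172.5393.
Round 1 (the licensor proposes): the licensee can get 172.5393 next round, worth 0.97 × 172.5393 = 167.363121 now, so the licensor offers 167.363121, keeping 32.636879.

32.64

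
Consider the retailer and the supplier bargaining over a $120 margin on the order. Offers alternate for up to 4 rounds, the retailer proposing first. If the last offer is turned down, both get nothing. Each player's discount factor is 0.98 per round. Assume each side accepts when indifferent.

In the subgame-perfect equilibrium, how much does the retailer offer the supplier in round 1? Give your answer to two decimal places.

115.30

Round 4 (the supplier proposes): the retailer will accept anything ≥ 0, so the supplier offers 0 and keeps 120.
Round 3 (the retailer proposes): the supplier can get 120 next round, worth 0.98 × 120 = 117.6 now, so the retailer offers 117.6, keeping 2.4.
Round 2 (the supplier proposes): the retailer can get 2.4 next round, worth 0.98 × 2.4 = 2.352 now; the supplier offers that and keeps 117.648.
Round 1 (the retailer proposes): the supplier can get 117.648 next round, worth 0.98 × 117.648 = 115.29504 now. The retailer offers 115.29504 and keeps 120 − 115.29504 = 4.70496.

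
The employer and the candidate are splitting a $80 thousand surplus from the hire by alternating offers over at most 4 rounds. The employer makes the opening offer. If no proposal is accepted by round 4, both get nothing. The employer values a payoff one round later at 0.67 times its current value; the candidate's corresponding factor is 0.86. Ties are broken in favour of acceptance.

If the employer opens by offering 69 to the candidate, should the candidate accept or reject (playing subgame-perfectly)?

Accept

Round 4 (the candidate proposes): rejection yields 0 for the employer; the candidate offers 0 and keeps 80.
Round 3 (the employer proposes): the candidate can get 80 next round, worth 0.86 × 80 = 68.8 now; the employer offers that and keeps 11.2.
Round 2 (the candidate proposes): the employer can get 11.2 next round, worth 0.67 × 11.2 = 7.504 now. The candidate offers 7.504 and keeps 80 − 7.504 = 72.496.
So by rejecting in round 1, the candidate gets 72.496 next round, worth 0.86 × 72.496 = 62.34656 now.
Offer 69 ≥ 62.34656, so the candidate accepts.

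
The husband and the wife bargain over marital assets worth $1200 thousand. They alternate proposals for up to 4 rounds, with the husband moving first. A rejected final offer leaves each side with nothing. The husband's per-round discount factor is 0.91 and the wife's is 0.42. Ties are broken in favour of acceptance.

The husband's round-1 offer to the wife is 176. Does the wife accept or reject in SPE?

Reject

Round 4 (the wife proposes): rejection yields 0 for the husband; the wife offers 0 and keeps 1200.
Round 3 (the husband proposes): the wife can get 1200 next round, worth 0.42 × 1200 = 504 now; the husband offers that and keeps 696.
Round 2 (the wife proposes): the husband can get 696 next round, worth 0.91 × 696 = 633.36 now; the wife offers that and keeps 566.64.
So by rejecting in round 1, the wife gets 566.64 next round, worth 0.42 × 566.64 = 237.9888 now.
Offer 176 < 237.9888, so the wife rejects.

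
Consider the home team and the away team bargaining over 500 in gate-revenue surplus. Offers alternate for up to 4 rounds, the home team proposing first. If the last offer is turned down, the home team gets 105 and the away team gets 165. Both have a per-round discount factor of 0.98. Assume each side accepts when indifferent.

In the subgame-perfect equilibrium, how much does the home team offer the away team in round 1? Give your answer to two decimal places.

Round 4 (the away team proposes): the home team gets 105 if talks fail, so the away team offers 105 and keeps 395.
Round 3 (the home team proposes): the away team can get 395 next round, worth 0.98 × 395 = 387.1 now; the home team offers that and keeps 112.9.
Round 2 (the away team proposes): the home team can get 112.9 next round, worth 0.98 × 112.9 = 110.642 now; the away team offers that and keeps 389.358.
Round 1 (the home team proposes): the away team can get 389.358 next round, worth 0.98 × 389.358 = 381.57084 now. The home team offers 381.57084 and keeps 500 − 381.57084 = 118.42916.

381.57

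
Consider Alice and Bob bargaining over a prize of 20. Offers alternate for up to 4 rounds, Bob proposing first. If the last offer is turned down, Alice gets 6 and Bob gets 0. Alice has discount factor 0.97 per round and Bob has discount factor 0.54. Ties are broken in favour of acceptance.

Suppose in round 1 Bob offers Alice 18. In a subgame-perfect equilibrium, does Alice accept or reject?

Round 4 (Alice proposes): Bob will accept anything ≥ 0, so Alice offers 0 and keeps 20.
Round 3 (Bob proposes): Alice can get 20 next round, worth 0.97 × 20 = 19.4 now; Bob offers that and keeps 0.6.
Round 2 (Alice proposes): Bob can get 0.6 next round, worth 0.54 × 0.6 = 0.324 now. Alice offers 0.324 and keeps 20 − 0.324 = 19.676.
So by rejecting in round 1, Alice gets 19.676 next round, worth 0.97 × 19.676 = 19.08572 now.
Offer 18 < 19.08572, so Alice rejects.

Reject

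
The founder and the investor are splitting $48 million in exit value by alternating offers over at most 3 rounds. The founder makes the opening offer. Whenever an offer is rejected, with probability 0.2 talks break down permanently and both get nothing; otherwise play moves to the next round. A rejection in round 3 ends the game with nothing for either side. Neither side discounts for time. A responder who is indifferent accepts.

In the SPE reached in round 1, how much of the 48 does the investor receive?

Round 3 (the founder proposes): the investor will accept anything ≥ 0, so the founder offers 0 and keeps 48.
Round 2 (the investor proposes): rejecting gives the founder an expected 0.8 × 48 = 38.4, so the investor offers 38.4, keeping 9.6.
Round 1 (the founder proposes): rejecting gives the investor an expected 0.8 × 9.6 = 7.68; the founder offers that and keeps 40.32.

7.68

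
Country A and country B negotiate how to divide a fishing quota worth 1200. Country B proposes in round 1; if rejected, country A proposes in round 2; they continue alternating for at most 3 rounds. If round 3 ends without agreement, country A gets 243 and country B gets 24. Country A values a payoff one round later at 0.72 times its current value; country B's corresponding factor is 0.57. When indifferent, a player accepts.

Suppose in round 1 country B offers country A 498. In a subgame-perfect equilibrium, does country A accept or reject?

Accept

Round 3 (country B proposes): country A gets 243 if talks fail, so country B offers 243 and keeps 957.
Round 2 (country A proposes): country B can get 957 next round, worth 0.57 × 957 = 545.49 now. Country A offers 545.49 and keeps 1200 − 545.49 = 654.51.
So by rejecting in round 1, country A gets 654.51 next round, worth 0.72 × 654.51 = 471.2472 now.
Offer 498 ≥ 471.2472, so country A accepts.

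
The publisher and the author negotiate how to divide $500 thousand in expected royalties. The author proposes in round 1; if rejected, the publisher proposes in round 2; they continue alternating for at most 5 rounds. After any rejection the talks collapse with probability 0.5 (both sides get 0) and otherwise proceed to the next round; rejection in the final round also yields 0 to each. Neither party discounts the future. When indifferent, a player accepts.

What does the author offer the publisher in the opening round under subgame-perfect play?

156.25

Round 5 (the author proposes): the publisher will accept anything ≥ 0, so the author offers 0 and keeps 500.
Round 4 (the publisher proposes): rejecting gives the author an expected 0.5 × 500 = 250; the publisher offers that and keeps 250.
Round 3 (the author proposes): rejecting gives the publisher an expected 0.5 × 250 = 125. The author offers 125 and keeps 500 − 125 = 375.
Round 2 (the publisher proposes): rejecting gives the author an expected 0.5 × 375 = 187.5, so the publisher offers 187.5, keeping 312.5.
Round 1 (the author proposes): rejecting gives the publisher an expected 0.5 × 312.5 = 156.25, so the author offers 156.25, keeping 343.75.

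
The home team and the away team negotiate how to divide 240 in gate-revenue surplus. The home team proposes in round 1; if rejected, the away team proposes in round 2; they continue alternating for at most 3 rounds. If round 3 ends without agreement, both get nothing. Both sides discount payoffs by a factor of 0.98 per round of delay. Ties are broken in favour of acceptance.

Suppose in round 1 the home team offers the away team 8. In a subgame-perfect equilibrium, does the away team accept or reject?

Work out the away team's continuation value if the offer is rejected.
Round 3 (the home team proposes): rejection yields 0 for the away team; the home team offers 0 and keeps 240.
Round 2 (the away team proposes): the home team can get 240 next round, worth 0.98 × 240 = 235.2 now, so the away team offers 235.2, keeping 4.8.
So by rejecting in round 1, the away team gets 4.8 next round, worth 0.98 × 4.8 = 4.704 now.
Offer 8 ≥ 4.704, so the away team accepts.

Accept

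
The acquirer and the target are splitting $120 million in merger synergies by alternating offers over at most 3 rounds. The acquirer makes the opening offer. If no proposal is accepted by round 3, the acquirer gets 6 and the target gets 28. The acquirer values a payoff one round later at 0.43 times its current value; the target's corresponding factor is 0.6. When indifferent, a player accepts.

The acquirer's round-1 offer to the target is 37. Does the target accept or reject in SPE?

Work out the target's continuation value if the offer is rejected.
Round 3 (the acquirer proposes): the target gets 28 if talks fail, so the acquirer offers 28 and keeps 92.
Round 2 (the target proposes): the acquirer can get 92 next round, worth 0.43 × 92 = 39.56 now. The target offers 39.56 and keeps 120 − 39.56 = 80.44.
So by rejecting in round 1, the target gets 80.44 next round, worth 0.6 × 80.44 = 48.264 now.
Offer 37 < 48.264, so the target rejects.

Reject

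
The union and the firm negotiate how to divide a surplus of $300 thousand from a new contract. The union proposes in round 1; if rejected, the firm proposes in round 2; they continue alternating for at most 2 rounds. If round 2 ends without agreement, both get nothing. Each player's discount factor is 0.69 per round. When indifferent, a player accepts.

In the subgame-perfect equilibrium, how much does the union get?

93

Work backward from the last round.
Round 2 (the firm proposes): rejection yields 0 for the union; the firm offers 0 and keeps 300.
Round 1 (the union proposes): the firm can get 300 next round, worth 0.69 × 300 = 207 now; the union offers that and keeps 93.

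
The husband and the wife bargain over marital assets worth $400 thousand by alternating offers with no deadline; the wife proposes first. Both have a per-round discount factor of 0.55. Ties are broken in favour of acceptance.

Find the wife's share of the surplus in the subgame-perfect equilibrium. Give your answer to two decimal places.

258.06

When the wife proposes, the husband accepts any offer worth at least 0.55 times what the husband would get by proposing next round; and vice versa.
This gives x = 400 − 0.55y and y = 400 − 0.55x, where x and y are each side's share when it proposes.
Hence (1 − 0.55·0.55)x = 400(1 − 0.55), i.e. 0.6975·x = 180.
x ≈ 258.0645; the husband's share is 400 − x ≈ 141.9355.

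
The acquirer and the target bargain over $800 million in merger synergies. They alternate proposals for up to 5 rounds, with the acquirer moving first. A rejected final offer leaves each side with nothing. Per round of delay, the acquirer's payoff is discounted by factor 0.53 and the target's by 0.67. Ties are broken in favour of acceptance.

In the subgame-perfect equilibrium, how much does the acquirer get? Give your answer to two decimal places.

458.62

Round 5 (the acquirer proposes): rejection yields 0 for the target; the acquirer offers 0 and keeps 800.
Round 4 (the target proposes): the acquirer can get 800 next round, worth 0.53 × 800 = 424 now, so the target offers 424, keeping 376.
Round 3 (the acquirer proposes): the target can get 376 next round, worth 0.67 × 376 = 251.92 now. The acquirer offers 251.92 and keeps 800 − 251.92 = 548.08.
Round 2 (the target proposes): the acquirer can get 548.08 next round, worth 0.53 × 548.08 = 290.4824 now; the target offers that and keeps 509.5176.
Round 1 (the acquirer proposes): the target can get 509.5176 next round, worth 0.67 × 509.5176 = 341.376792 now, so the acquirer offers 341.376792, keeping 458.623208.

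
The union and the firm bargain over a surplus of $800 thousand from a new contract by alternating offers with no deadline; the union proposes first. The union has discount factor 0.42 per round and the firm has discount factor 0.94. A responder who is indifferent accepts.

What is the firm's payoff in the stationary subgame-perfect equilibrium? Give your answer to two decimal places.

When the union proposes, the firm accepts any offer worth at least 0.94 times what the firm would get by proposing next round; and vice versa.
This gives x = 800 − 0.94y and y = 800 − 0.42x, where x and y are each side's share when it proposes.
Hence (1 − 0.94·0.42)x = 800(1 − 0.94), i.e. 0.6052·x = 48.
x ≈ 79.3126; the firm's share is 800 − x ≈ 720.6874.

720.69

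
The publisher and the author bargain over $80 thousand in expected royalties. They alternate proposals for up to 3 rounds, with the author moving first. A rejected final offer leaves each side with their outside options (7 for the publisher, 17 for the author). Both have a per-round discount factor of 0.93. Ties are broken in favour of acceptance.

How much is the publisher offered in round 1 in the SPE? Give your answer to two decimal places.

Round 3 (the author proposes): the publisher gets 7 if talks fail, so the author offers 7 and keeps 73.
Round 2 (the publisher proposes): the author can get 73 next round, worth 0.93 × 73 = 67.89 now; the publisher offers that and keeps 12.11.
Round 1 (the author proposes): the publisher can get 12.11 next round, worth 0.93 × 12.11 = 11.2623 now. The author offers 11.2623 and keeps 80 − 11.2623 = 68.7377.

11.26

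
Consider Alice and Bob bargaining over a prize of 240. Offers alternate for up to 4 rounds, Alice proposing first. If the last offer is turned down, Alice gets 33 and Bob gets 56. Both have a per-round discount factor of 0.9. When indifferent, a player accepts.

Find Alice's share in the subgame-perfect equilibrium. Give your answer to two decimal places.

Round 4 (Bob proposes): Alice gets 33 if talks fail, so Bob offers 33 and keeps 207.
Round 3 (Alice proposes): Bob can get 207 next round, worth 0.9 × 207 = 186.3 now, so Alice offers 186.3, keeping 53.7.
Round 2 (Bob proposes): Alice can get 53.7 next round, worth 0.9 × 53.7 = 48.33 now, so Bob offers 48.33, keeping 191.67.
Round 1 (Alice proposes): Bob can get 191.67 next round, worth 0.9 × 191.67 = 172.503 now, so Alice offers 172.503, keeping 67.497.

67.50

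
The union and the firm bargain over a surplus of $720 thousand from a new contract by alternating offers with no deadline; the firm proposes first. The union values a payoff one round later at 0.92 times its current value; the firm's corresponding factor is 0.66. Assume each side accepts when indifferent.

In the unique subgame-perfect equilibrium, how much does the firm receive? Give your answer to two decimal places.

146.64

When the firm proposes, the union accepts any offer worth at least 0.92 times what the union would get by proposing next round; and vice versa.
This gives x = 720 − 0.92y and y = 720 − 0.66x, where x and y are each side's share when it proposes.
Hence (1 − 0.92·0.66)x = 720(1 − 0.92), i.e. 0.3928·x = 57.6.
x ≈ 146.6395; the union's share is 720 − x ≈ 573.3605.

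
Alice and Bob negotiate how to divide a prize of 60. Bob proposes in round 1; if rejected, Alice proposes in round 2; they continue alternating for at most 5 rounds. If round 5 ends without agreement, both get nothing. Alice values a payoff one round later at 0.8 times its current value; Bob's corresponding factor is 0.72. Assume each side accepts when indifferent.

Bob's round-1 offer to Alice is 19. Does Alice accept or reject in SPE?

Reject

Round 5 (Bob proposes): rejection yields 0 for Alice; Bob offers 0 and keeps 60.
Round 4 (Alice proposes): Bob can get 60 next round, worth 0.72 × 60 = 43.2 now. Alice offers 43.2 and keeps 60 − 43.2 = 16.8.
Round 3 (Bob proposes): Alice can get 16.8 next round, worth 0.8 × 16.8 = 13.44 now. Bob offers 13.44 and keeps 60 − 13.44 = 46.56.
Round 2 (Alice proposes): Bob can get 46.56 next round, worth 0.72 × 46.56 = 33.5232 now. Alice offers 33.5232 and keeps 60 − 33.5232 = 26.4768.
So by rejecting in round 1, Alice gets 26.4768 next round, worth 0.8 × 26.4768 = 21.18144 now.
Offer 19 < 21.18144, so Alice rejects.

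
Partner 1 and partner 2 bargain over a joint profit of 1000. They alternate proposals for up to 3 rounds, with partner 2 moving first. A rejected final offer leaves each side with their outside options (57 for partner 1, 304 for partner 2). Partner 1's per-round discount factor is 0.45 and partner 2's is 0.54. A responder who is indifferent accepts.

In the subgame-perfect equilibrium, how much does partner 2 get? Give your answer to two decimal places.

779.15

Round 3 (partner 2 proposes): partner 1 gets 57 if talks fail, so partner 2 offers 57 and keeps 943.
Round 2 (partner 1 proposes): partner 2 can get 943 next round, worth 0.54 × 943 = 509.22 now. Partner 1 offers 509.22 and keeps 1000 − 509.22 = 490.78.
Round 1 (partner 2 proposes): partner 1 can get 490.78 next round, worth 0.45 × 490.78 = 220.851 now; partner 2 offers that and keeps 779.149.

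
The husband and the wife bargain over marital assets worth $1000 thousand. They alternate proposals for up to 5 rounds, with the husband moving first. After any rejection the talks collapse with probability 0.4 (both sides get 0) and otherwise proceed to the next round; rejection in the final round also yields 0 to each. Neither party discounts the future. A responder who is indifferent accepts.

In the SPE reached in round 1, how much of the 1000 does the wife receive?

Round 5 (the husband proposes): the wife will accept anything ≥ 0, so the husband offers 0 and keeps 1000.
Round 4 (the wife proposes): rejecting gives the husband an expected 0.6 × 1000 = 600. The wife offers 600 and keeps 1000 − 600 = 400.
Round 3 (the husband proposes): rejecting gives the wife an expected 0.6 × 400 = 240. The husband offers 240 and keeps 1000 − 240 = 760.
Round 2 (the wife proposes): rejecting gives the husband an expected 0.6 × 760 = 456. The wife offers 456 and keeps 1000 − 456 = 544.
Round 1 (the husband proposes): rejecting gives the wife an expected 0.6 × 544 = 326.4, so the husband offers 326.4, keeping 673.6.

326.4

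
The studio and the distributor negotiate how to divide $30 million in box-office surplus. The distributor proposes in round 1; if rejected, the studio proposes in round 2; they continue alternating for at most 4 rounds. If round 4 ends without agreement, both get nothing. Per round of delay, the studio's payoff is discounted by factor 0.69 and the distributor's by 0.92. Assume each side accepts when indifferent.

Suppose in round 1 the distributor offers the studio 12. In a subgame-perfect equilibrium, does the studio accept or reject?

Reject

Round 4 (the studio proposes): the distributor will accept anything ≥ 0, so the studio offers 0 and keeps 30.
Round 3 (the distributor proposes): the studio can get 30 next round, worth 0.69 × 30 = 20.7 now, so the distributor offers 20.7, keeping 9.3.
Round 2 (the studio proposes): the distributor can get 9.3 next round, worth 0.92 × 9.3 = 8.556 now, so the studio offers 8.556, keeping 21.444.
So by rejecting in round 1, the studio gets 21.444 next round, worth 0.69 × 21.444 = 14.79636 now.
Offer 12 < 14.79636, so the studio rejects.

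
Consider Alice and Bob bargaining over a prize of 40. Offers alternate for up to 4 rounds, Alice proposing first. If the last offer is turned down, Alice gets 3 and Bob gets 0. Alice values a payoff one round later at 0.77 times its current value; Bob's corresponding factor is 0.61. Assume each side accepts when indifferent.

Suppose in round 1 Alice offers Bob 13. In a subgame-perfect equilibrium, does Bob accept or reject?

Reject

Round 4 (Bob proposes): Alice gets 3 if talks fail, so Bob offers 3 and keeps 37.
Round 3 (Alice proposes): Bob can get 37 next round, worth 0.61 × 37 = 22.57 now; Alice offers that and keeps 17.43.
Round 2 (Bob proposes): Alice can get 17.43 next round, worth 0.77 × 17.43 = 13.4211 now. Bob offers 13.4211 and keeps 40 − 13.4211 = 26.5789.
So by rejecting in round 1, Bob gets 26.5789 next round, worth 0.61 × 26.5789 = 16.213129 now.
Offer 13 < 16.213129, so Bob rejects.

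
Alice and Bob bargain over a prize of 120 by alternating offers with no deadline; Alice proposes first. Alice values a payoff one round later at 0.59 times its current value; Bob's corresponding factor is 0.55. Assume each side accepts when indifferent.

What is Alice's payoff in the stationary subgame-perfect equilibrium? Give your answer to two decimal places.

79.94

When Alice proposes, Bob accepts any offer worth at least 0.55 times what Bob would get by proposing next round; and vice versa.
This gives x = 120 − 0.55y and y = 120 − 0.59x, where x and y are each side's share when it proposes.
Hence (1 − 0.55·0.59)x = 120(1 − 0.55), i.e. 0.6755·x = 54.
x ≈ 79.9408; Bob's share is 120 − x ≈ 40.0592.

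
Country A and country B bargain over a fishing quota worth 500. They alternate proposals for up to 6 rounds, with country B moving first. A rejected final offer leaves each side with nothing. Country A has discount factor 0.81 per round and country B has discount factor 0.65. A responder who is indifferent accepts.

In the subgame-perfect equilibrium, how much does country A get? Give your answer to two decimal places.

328.65

Solve by backward induction from round 6.
Round 6 (country A proposes): rejection yields 0 for country B; country A offers 0 and keeps 500.
Round 5 (country B proposes): country A can get 500 next round, worth 0.81 × 500 = 405 now; country B offers that and keeps 95.
Round 4 (country A proposes): country B can get 95 next round, worth 0.65 × 95 = 61.75 now. Country A offers 61.75 and keeps 500 − 61.75 = 438.25.
Round 3 (country B proposes): country A can get 438.25 next round, worth 0.81 × 438.25 = 354.9825 now. Country B offers 354.9825 and keeps 500 − 354.9825 = 145.0175.
Round 2 (country A proposes): country B can get 145.0175 next round, worth 0.65 × 145.0175 = 94.261375 now, so country A offers 94.261375, keeping 405.738625.
Round 1 (country B proposes): country A can get 405.738625 next round, worth 0.81 × 405.738625 = 328.64828625 now. Country B offers 328.64828625 and keeps 500 − 328.64828625 = 171.35171375.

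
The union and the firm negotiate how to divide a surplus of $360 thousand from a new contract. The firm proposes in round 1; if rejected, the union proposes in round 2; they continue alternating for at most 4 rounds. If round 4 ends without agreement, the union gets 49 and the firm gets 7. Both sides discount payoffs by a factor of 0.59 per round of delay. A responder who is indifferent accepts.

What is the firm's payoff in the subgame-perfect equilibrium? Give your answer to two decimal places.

Round 4 (the union proposes): the firm gets 7 if talks fail, so the union offers 7 and keeps 353.
Round 3 (the firm proposes): the union can get 353 next round, worth 0.59 × 353 = 208.27 now; the firm offers that and keeps 151.73.
Round 2 (the union proposes): the firm can get 151.73 next round, worth 0.59 × 151.73 = 89.5207 now; the union offers that and keeps 270.4793.
Round 1 (the firm proposes): the union can get 270.4793 next round, worth 0.59 × 270.4793 = 159.582787 now. The firm offers 159.582787 and keeps 360 − 159.582787 = 200.417213.

200.42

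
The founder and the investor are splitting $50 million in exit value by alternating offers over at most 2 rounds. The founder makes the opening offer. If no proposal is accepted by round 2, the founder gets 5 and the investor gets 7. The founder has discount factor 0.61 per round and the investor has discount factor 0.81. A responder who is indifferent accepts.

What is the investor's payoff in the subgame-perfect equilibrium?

36.45

Solve by backward induction from round 2.
Round 2 (the investor proposes): the founder gets 5 if talks fail, so the investor offers 5 and keeps 45.
Round 1 (the founder proposes): the investor can get 45 next round, worth 0.81 × 45 = 36.45 now; the founder offers that and keeps 13.55.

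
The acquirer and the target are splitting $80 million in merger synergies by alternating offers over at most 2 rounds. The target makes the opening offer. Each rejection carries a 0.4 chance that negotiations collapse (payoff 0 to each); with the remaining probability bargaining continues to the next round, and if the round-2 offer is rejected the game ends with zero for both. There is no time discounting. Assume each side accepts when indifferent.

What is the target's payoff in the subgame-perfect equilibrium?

By backward induction:
Round 2 (the acquirer proposes): rejection yields 0 for the target; the acquirer offers 0 and keeps 80.
Round 1 (the target proposes): rejecting gives the acquirer an expected 0.6 × 80 = 48; the target offers that and keeps 32.

32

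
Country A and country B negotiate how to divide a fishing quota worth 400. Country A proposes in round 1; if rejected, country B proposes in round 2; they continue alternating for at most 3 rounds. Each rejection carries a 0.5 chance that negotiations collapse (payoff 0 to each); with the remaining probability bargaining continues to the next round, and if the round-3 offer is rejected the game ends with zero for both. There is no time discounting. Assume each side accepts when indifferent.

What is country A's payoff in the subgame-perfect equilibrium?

300

Round 3 (country A proposes): country B will accept anything ≥ 0, so country A offers 0 and keeps 400.
Round 2 (country B proposes): rejecting gives country A an expected 0.5 × 400 = 200, so country B offers 200, keeping 200.
Round 1 (country A proposes): rejecting gives country B an expected 0.5 × 200 = 100; country A offers that and keeps 300.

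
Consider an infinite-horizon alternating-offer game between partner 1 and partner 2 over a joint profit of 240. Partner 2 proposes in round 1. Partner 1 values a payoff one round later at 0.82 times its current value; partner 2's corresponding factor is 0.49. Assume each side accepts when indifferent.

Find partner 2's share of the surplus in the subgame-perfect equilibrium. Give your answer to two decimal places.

When partner 2 proposes, partner 1 accepts any offer worth at least 0.82 times what partner 1 would get by proposing next round; and vice versa.
This gives x = 240 − 0.82y and y = 240 − 0.49x, where x and y are each side's share when it proposes.
Hence (1 − 0.82·0.49)x = 240(1 − 0.82), i.e. 0.5982·x = 43.2.
x ≈ 72.2166; partner 1's share is 240 − x ≈ 167.7834.

72.22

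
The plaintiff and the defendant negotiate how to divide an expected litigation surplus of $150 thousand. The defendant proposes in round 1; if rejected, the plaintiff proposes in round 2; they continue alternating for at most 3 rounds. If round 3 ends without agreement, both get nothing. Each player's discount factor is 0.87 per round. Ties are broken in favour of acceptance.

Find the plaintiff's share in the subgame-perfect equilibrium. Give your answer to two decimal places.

16.97

Round 3 (the defendant proposes): rejection yields 0 for the plaintiff; the defendant offers 0 and keeps 150.
Round 2 (the plaintiff proposes): the defendant can get 150 next round, worth 0.87 × 150 = 130.5 now; the plaintiff offers that and keeps 19.5.
Round 1 (the defendant proposes): the plaintiff can get 19.5 next round, worth 0.87 × 19.5 = 16.965 now; the defendant offers that and keeps 133.035.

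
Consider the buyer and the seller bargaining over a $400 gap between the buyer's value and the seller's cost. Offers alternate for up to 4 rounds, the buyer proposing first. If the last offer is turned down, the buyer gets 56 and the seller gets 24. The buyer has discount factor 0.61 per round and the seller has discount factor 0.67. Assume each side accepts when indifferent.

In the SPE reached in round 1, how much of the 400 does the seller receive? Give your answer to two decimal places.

198.72

Solve by backward induction from round 4.
Round 4 (the seller proposes): the buyer gets 56 if talks fail, so the seller offers 56 and keeps 344.
Round 3 (the buyer proposes): the seller can get 344 next round, worth 0.67 × 344 = 230.48 now, so the buyer offers 230.48, keeping 169.52.
Round 2 (the seller proposes): the buyer can get 169.52 next round, worth 0.61 × 169.52 = 103.4072 now, so the seller offers 103.4072, keeping 296.5928.
Round 1 (the buyer proposes): the seller can get 296.5928 next round, worth 0.67 × 296.5928 = 198.717176 now. The buyer offers 198.717176 and keeps 400 − 198.717176 = 201.282824.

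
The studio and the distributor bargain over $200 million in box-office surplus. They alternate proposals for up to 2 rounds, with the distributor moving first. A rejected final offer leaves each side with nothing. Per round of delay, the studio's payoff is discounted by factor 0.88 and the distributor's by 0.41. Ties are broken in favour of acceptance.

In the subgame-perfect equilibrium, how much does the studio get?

176

Round 2 (the studio proposes): rejection yields 0 for the distributor; the studio offers 0 and keeps 200.
Round 1 (the distributor proposes): the studio can get 200 next round, worth 0.88 × 200 = 176 now; the distributor offers that and keeps 24.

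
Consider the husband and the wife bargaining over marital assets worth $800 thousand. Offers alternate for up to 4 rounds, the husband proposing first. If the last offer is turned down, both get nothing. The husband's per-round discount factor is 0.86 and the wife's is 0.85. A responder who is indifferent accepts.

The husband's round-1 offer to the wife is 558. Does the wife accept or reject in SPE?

Work out the wife's continuation value if the offer is rejected.
Round 4 (the wife proposes): the husband will accept anything ≥ 0, so the wife offers 0 and keeps 800.
Round 3 (the husband proposes): the wife can get 800 next round, worth 0.85 × 800 = 680 now. The husband offers 680 and keeps 800 − 680 = 120.
Round 2 (the wife proposes): the husband can get 120 next round, worth 0.86 × 120 = 103.2 now. The wife offers 103.2 and keeps 800 − 103.2 = 696.8.
So by rejecting in round 1, the wife gets 696.8 next round, worth 0.85 × 696.8 = 592.28 now.
Offer 558 < 592.28, so the wife rejects.

Reject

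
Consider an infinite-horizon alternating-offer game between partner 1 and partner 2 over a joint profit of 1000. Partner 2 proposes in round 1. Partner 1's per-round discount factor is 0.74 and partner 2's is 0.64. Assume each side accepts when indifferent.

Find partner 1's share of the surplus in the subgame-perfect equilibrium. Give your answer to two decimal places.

506.08

Let x be partner 2's share when partner 2 proposes and y be partner 1's share when partner 1 proposes.
Partner 1 accepts iff offered ≥ 0.74·y, so x = 1000 − 0.74y. Symmetrically y = 1000 − 0.64x.
Substituting: x = 1000 − 0.74(1000 − 0.64x), giving x(1 − 0.64·0.74) = 1000(1 − 0.74).
So x = 1000 × 0.26 / 0.5264 ≈ 493.9210, and partner 1 receives 1000 − x ≈ 506.0790.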